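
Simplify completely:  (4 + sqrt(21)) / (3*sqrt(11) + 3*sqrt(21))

Multiply numerator and denominator by -3*sqrt(11) + 3*sqrt(21).
Denominator becomes 90; numerator becomes -3*sqrt(231) - 12*sqrt(11) + 12*sqrt(21) + 63.

(-sqrt(231) - 4*sqrt(11) + 4*sqrt(21) + 21)/30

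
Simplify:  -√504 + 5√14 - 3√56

√504 = 6*√14; 5√14 = 5*√14; 3√56 = 6*√14
Combine: (-6 + 5 - 6)·√14 = -7*√14

-7*√14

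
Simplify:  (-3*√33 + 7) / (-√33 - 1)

Multiply numerator and denominator by -1 + √33.
Denominator becomes -32; numerator becomes -106 + 10*√33.

(-5*√33 + 53)/16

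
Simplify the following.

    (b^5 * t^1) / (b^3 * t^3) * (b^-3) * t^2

Quotient: b^2 * (t^-2)
Multiply by (b^-3) * t^2: add exponents.

1/b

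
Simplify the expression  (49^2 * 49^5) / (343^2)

49^2 = 7^4; 49^5 = 7^10; 343^2 = 7^6
Combine exponents: 7^8

7^8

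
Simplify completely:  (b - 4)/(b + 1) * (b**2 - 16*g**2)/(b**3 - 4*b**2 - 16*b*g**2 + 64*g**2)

1/(b + 1)

Factor: b**2 - 16*g**2 = (b + 4*g)*(b - 4*g);  b**3 - 4*b**2 - 16*b*g**2 + 64*g**2 = (b - 4*g)*(b - 4)*(b + 4*g)
Cancel the common factors (b - 4), (b + 4*g), (b - 4*g).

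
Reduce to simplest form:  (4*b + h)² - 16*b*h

Expanding gives 16*b² - 8*b*h + h², a perfect square.

(4*b - h)²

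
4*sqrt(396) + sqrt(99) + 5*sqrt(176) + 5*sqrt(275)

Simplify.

72*sqrt(11)

4*sqrt(396) = 24*sqrt(11); sqrt(99) = 3*sqrt(11); 5*sqrt(176) = 20*sqrt(11); 5*sqrt(275) = 25*sqrt(11)
Combine: (24 + 3 + 20 + 25)·sqrt(11) = 72*sqrt(11)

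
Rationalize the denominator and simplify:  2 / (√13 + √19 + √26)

(-13*√38 + 3*√26 + 10*√19 + 16*√13)/238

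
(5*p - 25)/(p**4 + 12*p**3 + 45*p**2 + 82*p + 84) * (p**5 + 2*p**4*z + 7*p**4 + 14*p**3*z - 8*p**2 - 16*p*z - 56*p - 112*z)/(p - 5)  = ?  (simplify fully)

Factor: 5*p - 25 = 5*(p - 5);  p**4 + 12*p**3 + 45*p**2 + 82*p + 84 = (p**2 + 2*p + 4)*(p + 7)*(p + 3);  p**5 + 2*p**4*z + 7*p**4 + 14*p**3*z - 8*p**2 - 16*p*z - 56*p - 112*z = (p + 2*z)*(p + 7)*(p**2 + 2*p + 4)*(p - 2)
Cancel the common factors (p**2 + 2*p + 4), (p + 7), (p - 5).

(5*p**2 + 10*p*z - 10*p - 20*z)/(p + 3)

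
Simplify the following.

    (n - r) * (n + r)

Pair the conjugate factors: (n+r)(n-r) = n^2 - r^2.

n^2 - r^2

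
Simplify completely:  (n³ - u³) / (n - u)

n² + n*u + u²

Factor as (a-b)(a^2+ab+b^2) with a=n, b=u.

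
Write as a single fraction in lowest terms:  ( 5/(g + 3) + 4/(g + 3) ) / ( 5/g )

9*g/(5*g + 15)

Numerator: 5/(g + 3) + 4/(g + 3) = 9/(g + 3)
Denominator: 5/g = 5/g
Divide: (9/(g + 3)) · (g/5) = 9*g/(5*g + 15)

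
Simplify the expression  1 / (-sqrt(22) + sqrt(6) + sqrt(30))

(-7*sqrt(22) - sqrt(30) + 23*sqrt(6) + 6*sqrt(110))/262

Group as (sqrt(6) + sqrt(30)) - sqrt(22); multiply by (sqrt(6) + sqrt(30)) + sqrt(22), then rationalise the remaining surd.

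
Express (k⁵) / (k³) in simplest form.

Quotient: k²

k²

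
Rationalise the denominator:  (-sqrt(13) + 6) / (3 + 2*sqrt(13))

Multiply numerator and denominator by -2*sqrt(13) + 3.
Denominator becomes -43; numerator becomes -15*sqrt(13) + 44.

(-44 + 15*sqrt(13))/43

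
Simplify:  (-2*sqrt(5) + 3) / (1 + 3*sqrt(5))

(-3 + sqrt(5))/4

Multiply numerator and denominator by -3*sqrt(5) + 1.
Denominator becomes -44; numerator becomes -11*sqrt(5) + 33.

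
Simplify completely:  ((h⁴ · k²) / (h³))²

Inside the bracket: h¹ · k²
Raise to the power 2: h² · k⁴

h²*k⁴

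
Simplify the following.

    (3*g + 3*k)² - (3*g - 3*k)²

Binomially expand both and collect terms in (3*g), (3*k).

36*g*k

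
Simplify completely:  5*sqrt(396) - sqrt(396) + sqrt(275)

29*sqrt(11)

5*sqrt(396) = 30*sqrt(11); sqrt(396) = 6*sqrt(11); sqrt(275) = 5*sqrt(11)
Combine: (30 - 6 + 5)·sqrt(11) = 29*sqrt(11)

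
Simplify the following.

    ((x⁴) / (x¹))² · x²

x⁸

Inside the bracket: x³
Raise to the power 2: x⁶
Multiply by x²: add exponents.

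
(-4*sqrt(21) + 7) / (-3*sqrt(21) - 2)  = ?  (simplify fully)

(-29*sqrt(21) + 266)/185

Multiply numerator and denominator by -2 + 3*sqrt(21).
Denominator becomes -185; numerator becomes -266 + 29*sqrt(21).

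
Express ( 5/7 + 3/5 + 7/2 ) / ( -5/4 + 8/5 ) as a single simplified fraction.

674/49

Numerator: 5/7 + 3/5 + 7/2 = 337/70
Denominator: -5/4 + 8/5 = 7/20
Divide: (337/70) · (20/7) = 674/49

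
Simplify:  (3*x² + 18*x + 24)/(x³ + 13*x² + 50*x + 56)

Factor: 3*x² + 18*x + 24 = 3·(x + 4)·(x + 2);  x³ + 13*x² + 50*x + 56 = (x + 4)·(x + 7)·(x + 2)
Cancel the common factors (x + 4), (x + 2).

3/(x + 7)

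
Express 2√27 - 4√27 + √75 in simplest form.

2√27 = 6*√3; 4√27 = 12*√3; √75 = 5*√3
Combine: (6 - 12 + 5)·√3 = -√3

-√3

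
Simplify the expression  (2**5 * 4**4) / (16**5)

2**5 = 2**5; 4**4 = 2**8; 16**5 = 2**20
Combine exponents: 2**(-7)

2**(-7)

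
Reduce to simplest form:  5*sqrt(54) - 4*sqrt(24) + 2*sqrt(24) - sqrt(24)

9*sqrt(6)

5*sqrt(54) = 15*sqrt(6); 4*sqrt(24) = 8*sqrt(6); 2*sqrt(24) = 4*sqrt(6); sqrt(24) = 2*sqrt(6)
Combine: (15 - 8 + 4 - 2)·sqrt(6) = 9*sqrt(6)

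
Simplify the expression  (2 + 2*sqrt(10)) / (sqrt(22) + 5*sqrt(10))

Multiply numerator and denominator by -sqrt(22) + 5*sqrt(10).
Denominator becomes 228; numerator becomes -4*sqrt(55) - 2*sqrt(22) + 10*sqrt(10) + 100.

(-2*sqrt(55) - sqrt(22) + 5*sqrt(10) + 50)/114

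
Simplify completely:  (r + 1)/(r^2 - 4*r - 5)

1/(r - 5)

Factor: r^2 - 4*r - 5 = (r + 1)*(r - 5)
Cancel the common factor (r + 1).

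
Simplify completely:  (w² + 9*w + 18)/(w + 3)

w + 6

Factor: w² + 9*w + 18 = (w + 6)·(w + 3)
Cancel the common factor (w + 3).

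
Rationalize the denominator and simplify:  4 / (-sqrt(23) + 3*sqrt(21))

(2*sqrt(23) + 6*sqrt(21))/83

Multiply numerator and denominator by sqrt(23) + 3*sqrt(21).
Denominator becomes 166; numerator becomes 4*sqrt(23) + 12*sqrt(21).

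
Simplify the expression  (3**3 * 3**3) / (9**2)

3**3 = 3**3; 3**3 = 3**3; 9**2 = 3**4
Combine exponents: 3**2

3**2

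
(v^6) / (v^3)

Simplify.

v^3

Quotient: v^3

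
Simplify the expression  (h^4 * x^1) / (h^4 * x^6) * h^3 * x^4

h^3/x

Quotient: (x^-5)
Multiply by h^3 * x^4: add exponents.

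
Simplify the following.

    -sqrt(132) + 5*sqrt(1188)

28*sqrt(33)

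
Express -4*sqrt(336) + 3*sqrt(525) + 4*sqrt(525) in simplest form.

19*sqrt(21)

4*sqrt(336) = 16*sqrt(21); 3*sqrt(525) = 15*sqrt(21); 4*sqrt(525) = 20*sqrt(21)
Combine: (-16 + 15 + 20)·sqrt(21) = 19*sqrt(21)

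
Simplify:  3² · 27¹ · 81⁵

3² = 3^2; 27¹ = 3^3; 81⁵ = 3^20
Combine exponents: 3^25

3^25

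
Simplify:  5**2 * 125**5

5**2 = 5**2; 125**5 = 5**15
Combine exponents: 5**17

5**17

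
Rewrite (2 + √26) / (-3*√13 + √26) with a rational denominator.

(-39*√2 - 26 - 6*√13 - 2*√26)/91

Multiply numerator and denominator by √26 + 3*√13.
Denominator becomes -91; numerator becomes 2*√26 + 6*√13 + 26 + 39*√2.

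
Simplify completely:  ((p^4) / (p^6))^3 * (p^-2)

p^(-8)

Inside the bracket: (p^-2)
Raise to the power 3: (p^-6)
Multiply by (p^-2): add exponents.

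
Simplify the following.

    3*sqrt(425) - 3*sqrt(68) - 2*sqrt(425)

3*sqrt(425) = 15*sqrt(17); 3*sqrt(68) = 6*sqrt(17); 2*sqrt(425) = 10*sqrt(17)
Combine: (15 - 6 - 10)·sqrt(17) = -sqrt(17)

-sqrt(17)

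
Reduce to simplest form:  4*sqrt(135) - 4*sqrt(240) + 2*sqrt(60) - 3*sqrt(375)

-15*sqrt(15)

4*sqrt(135) = 12*sqrt(15); 4*sqrt(240) = 16*sqrt(15); 2*sqrt(60) = 4*sqrt(15); 3*sqrt(375) = 15*sqrt(15)
Combine: (12 - 16 + 4 - 15)·sqrt(15) = -15*sqrt(15)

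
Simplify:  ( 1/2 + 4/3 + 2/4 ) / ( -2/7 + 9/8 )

392/141

Numerator: 1/2 + 4/3 + 2/4 = 7/3
Denominator: -2/7 + 9/8 = 47/56
Divide: (7/3) · (56/47) = 392/141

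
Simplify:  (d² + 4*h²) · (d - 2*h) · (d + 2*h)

d⁴ - 16*h⁴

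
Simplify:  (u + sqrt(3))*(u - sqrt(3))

Difference of squares with P = u, Q = sqrt(3).

u^2 - 3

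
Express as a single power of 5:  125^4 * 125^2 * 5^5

5^23

125^4 = 5^12; 125^2 = 5^6; 5^5 = 5^5
Combine exponents: 5^23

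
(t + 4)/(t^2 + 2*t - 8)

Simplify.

1/(t - 2)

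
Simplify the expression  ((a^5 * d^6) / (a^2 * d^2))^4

a^12*d^16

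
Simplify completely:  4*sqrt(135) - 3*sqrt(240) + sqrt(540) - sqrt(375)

sqrt(15)

4*sqrt(135) = 12*sqrt(15); 3*sqrt(240) = 12*sqrt(15); sqrt(540) = 6*sqrt(15); sqrt(375) = 5*sqrt(15)
Combine: (12 - 12 + 6 - 5)·sqrt(15) = sqrt(15)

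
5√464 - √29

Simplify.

5√464 = 20*√29; √29 = √29
Combine: (20 - 1)·√29 = 19*√29

19*√29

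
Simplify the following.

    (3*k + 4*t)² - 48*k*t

Expanding gives 9*k² - 24*k*t + 16*t², a perfect square.

(3*k - 4*t)²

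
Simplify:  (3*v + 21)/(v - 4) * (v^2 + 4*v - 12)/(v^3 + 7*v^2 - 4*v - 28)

(3*v + 18)/(v^2 - 2*v - 8)

Factor: 3*v + 21 = 3*(v + 7);  v^2 + 4*v - 12 = (v + 6)*(v - 2);  v^3 + 7*v^2 - 4*v - 28 = (v - 2)*(v + 2)*(v + 7)
Cancel the common factors (v + 7), (v - 2).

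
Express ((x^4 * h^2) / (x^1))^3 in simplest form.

Inside the bracket: x^3 * h^2
Raise to the power 3: x^9 * h^6

h^6*x^9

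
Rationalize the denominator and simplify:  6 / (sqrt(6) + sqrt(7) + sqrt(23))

Group as (sqrt(7) + sqrt(23)) + sqrt(6); multiply by (sqrt(7) + sqrt(23)) - sqrt(6), then rationalise the remaining surd.

(-3*sqrt(966) - 15*sqrt(23) + 33*sqrt(7) + 36*sqrt(6))/17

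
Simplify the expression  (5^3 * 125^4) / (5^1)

5^3 = 5^3; 125^4 = 5^12; 5^1 = 5^1
Combine exponents: 5^14

5^14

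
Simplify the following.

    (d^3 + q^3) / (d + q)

d^3 + q^3 = (d + q)(d^2 - d*q + q^2).

d^2 - d*q + q^2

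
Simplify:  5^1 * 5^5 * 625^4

5^22

5^1 = 5^1; 5^5 = 5^5; 625^4 = 5^16
Combine exponents: 5^22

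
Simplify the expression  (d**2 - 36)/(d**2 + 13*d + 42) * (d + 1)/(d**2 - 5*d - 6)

Factor: d**2 - 36 = (d + 6)*(d - 6);  d**2 + 13*d + 42 = (d + 7)*(d + 6);  d**2 - 5*d - 6 = (d + 1)*(d - 6)
Cancel the common factors (d - 6), (d + 6), (d + 1).

1/(d + 7)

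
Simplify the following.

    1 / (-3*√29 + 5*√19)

Multiply numerator and denominator by 3*√29 + 5*√19.
Denominator becomes 214; numerator becomes 3*√29 + 5*√19.

(3*√29 + 5*√19)/214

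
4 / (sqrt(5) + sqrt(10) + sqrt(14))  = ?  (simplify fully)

Group as (sqrt(5) + sqrt(14)) + sqrt(10); multiply by (sqrt(5) + sqrt(14)) - sqrt(10), then rationalise the remaining surd.

(-80*sqrt(7) + 4*sqrt(14) + 36*sqrt(10) + 76*sqrt(5))/199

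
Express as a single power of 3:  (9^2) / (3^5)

9^2 = 3^4; 3^5 = 3^5
Combine exponents: 3^(-1)

3^(-1)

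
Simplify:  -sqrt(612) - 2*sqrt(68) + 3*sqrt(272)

2*sqrt(17)

sqrt(612) = 6*sqrt(17); 2*sqrt(68) = 4*sqrt(17); 3*sqrt(272) = 12*sqrt(17)
Combine: (-6 - 4 + 12)·sqrt(17) = 2*sqrt(17)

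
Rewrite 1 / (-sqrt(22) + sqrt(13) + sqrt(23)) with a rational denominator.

Group as (sqrt(13) + sqrt(23)) - sqrt(22); multiply by (sqrt(13) + sqrt(23)) + sqrt(22), then rationalise the remaining surd.

(-7*sqrt(22) + 6*sqrt(23) + 16*sqrt(13) + sqrt(6578))/500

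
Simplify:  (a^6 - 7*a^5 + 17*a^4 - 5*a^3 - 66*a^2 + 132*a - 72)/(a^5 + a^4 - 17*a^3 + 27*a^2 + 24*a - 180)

(a^2 - 3*a + 2)/(a + 5)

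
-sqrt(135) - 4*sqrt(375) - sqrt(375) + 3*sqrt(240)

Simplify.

sqrt(135) = 3*sqrt(15); 4*sqrt(375) = 20*sqrt(15); sqrt(375) = 5*sqrt(15); 3*sqrt(240) = 12*sqrt(15)
Combine: (-3 - 20 - 5 + 12)·sqrt(15) = -16*sqrt(15)

-16*sqrt(15)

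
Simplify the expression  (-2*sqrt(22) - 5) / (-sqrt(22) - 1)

(sqrt(22) + 13)/7

Multiply numerator and denominator by -1 + sqrt(22).
Denominator becomes -21; numerator becomes -39 - 3*sqrt(22).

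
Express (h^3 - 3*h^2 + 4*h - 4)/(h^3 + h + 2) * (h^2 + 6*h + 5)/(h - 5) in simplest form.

(h^2 + 3*h - 10)/(h - 5)

Factor: h^3 - 3*h^2 + 4*h - 4 = (h - 2)*(h^2 - h + 2);  h^3 + h + 2 = (h^2 - h + 2)*(h + 1);  h^2 + 6*h + 5 = (h + 1)*(h + 5)
Cancel the common factors (h^2 - h + 2), (h + 1).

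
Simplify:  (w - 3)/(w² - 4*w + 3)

Factor: w² - 4*w + 3 = (w - 3)·(w - 1)
Cancel the common factor (w - 3).

1/(w - 1)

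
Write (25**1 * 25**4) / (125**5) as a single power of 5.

5**(-5)

25**1 = 5**2; 25**4 = 5**8; 125**5 = 5**15
Combine exponents: 5**(-5)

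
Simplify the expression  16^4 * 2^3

2^19

16^4 = 2^16; 2^3 = 2^3
Combine exponents: 2^19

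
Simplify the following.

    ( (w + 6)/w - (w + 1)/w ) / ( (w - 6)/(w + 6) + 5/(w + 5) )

Numerator: (w + 6)/w - (w + 1)/w = 5/w
Denominator: (w - 6)/(w + 6) + 5/(w + 5) = (w^2 + 4*w)/(w^2 + 11*w + 30)
Divide: (5/w) · ((w^2 + 11*w + 30)/(w^2 + 4*w)) = (5*w^2 + 55*w + 150)/(w^3 + 4*w^2)

(5*w^2 + 55*w + 150)/(w^3 + 4*w^2)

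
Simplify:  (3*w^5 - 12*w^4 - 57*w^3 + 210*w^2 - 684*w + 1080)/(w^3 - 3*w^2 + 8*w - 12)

3*w^2 - 3*w - 90

Factor: 3*w^5 - 12*w^4 - 57*w^3 + 210*w^2 - 684*w + 1080 = 3*(w - 6)*(w^2 - w + 6)*(w + 5)*(w - 2);  w^3 - 3*w^2 + 8*w - 12 = (w - 2)*(w^2 - w + 6)
Cancel the common factors (w^2 - w + 6), (w - 2).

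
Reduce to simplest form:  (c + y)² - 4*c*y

(c - y)²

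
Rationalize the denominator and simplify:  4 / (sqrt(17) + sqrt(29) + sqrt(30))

(-2*sqrt(14790) + 16*sqrt(30) + 18*sqrt(29) + 42*sqrt(17))/429

Group as (sqrt(29) + sqrt(30)) + sqrt(17); multiply by (sqrt(29) + sqrt(30)) - sqrt(17), then rationalise the remaining surd.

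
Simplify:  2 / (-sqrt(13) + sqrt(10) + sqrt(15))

(-6*sqrt(13) + 4*sqrt(15) + 9*sqrt(10) + 5*sqrt(78))/114

Group as (sqrt(10) + sqrt(15)) - sqrt(13); multiply by (sqrt(10) + sqrt(15)) + sqrt(13), then rationalise the remaining surd.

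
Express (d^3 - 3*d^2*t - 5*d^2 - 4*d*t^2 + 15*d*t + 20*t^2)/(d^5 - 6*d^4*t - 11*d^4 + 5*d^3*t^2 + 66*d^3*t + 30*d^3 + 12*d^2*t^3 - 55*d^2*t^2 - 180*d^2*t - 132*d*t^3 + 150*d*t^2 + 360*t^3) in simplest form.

-1/(-d^2 + 3*d*t + 6*d - 18*t)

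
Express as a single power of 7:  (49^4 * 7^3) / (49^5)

49^4 = 7^8; 7^3 = 7^3; 49^5 = 7^10
Combine exponents: 7^1

7^1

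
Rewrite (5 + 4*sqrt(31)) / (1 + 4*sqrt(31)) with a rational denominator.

Multiply numerator and denominator by -4*sqrt(31) + 1.
Denominator becomes -495; numerator becomes -491 - 16*sqrt(31).

(16*sqrt(31) + 491)/495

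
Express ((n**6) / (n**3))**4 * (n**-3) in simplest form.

Inside the bracket: n**3
Raise to the power 4: n**12
Multiply by (n**-3): add exponents.

n**9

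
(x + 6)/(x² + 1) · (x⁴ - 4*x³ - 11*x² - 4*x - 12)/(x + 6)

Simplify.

x² - 4*x - 12

Factor: x⁴ - 4*x³ - 11*x² - 4*x - 12 = (x² + 1)·(x - 6)·(x + 2)
Cancel the common factors (x² + 1), (x + 6).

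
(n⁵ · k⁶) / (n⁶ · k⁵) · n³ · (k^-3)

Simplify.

n²/k²

Quotient: (n^-1) · k¹
Multiply by n³ · (k^-3): add exponents.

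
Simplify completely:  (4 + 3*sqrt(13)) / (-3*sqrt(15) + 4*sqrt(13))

(12*sqrt(15) + 16*sqrt(13) + 9*sqrt(195) + 156)/73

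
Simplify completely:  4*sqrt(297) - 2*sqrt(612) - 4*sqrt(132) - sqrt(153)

4*sqrt(297) = 12*sqrt(33); 2*sqrt(612) = 12*sqrt(17); 4*sqrt(132) = 8*sqrt(33); sqrt(153) = 3*sqrt(17)

-15*sqrt(17) + 4*sqrt(33)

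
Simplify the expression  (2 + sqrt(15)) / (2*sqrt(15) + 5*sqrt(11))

(-30 - 4*sqrt(15) + 10*sqrt(11) + 5*sqrt(165))/215

Multiply numerator and denominator by -5*sqrt(11) + 2*sqrt(15).
Denominator becomes -215; numerator becomes -5*sqrt(165) - 10*sqrt(11) + 4*sqrt(15) + 30.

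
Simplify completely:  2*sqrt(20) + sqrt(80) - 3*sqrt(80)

-4*sqrt(5)

2*sqrt(20) = 4*sqrt(5); sqrt(80) = 4*sqrt(5); 3*sqrt(80) = 12*sqrt(5)
Combine: (4 + 4 - 12)·sqrt(5) = -4*sqrt(5)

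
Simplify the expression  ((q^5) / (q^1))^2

q^8

Inside the bracket: q^4
Raise to the power 2: q^8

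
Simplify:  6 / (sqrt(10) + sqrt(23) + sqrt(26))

(-24*sqrt(1495) + 42*sqrt(26) + 78*sqrt(23) + 234*sqrt(10))/871

Group as (sqrt(10) + sqrt(23)) + sqrt(26); multiply by (sqrt(10) + sqrt(23)) - sqrt(26), then rationalise the remaining surd.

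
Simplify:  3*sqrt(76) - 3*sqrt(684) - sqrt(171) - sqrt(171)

-18*sqrt(19)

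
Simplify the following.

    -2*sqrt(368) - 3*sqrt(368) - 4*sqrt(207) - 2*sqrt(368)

-40*sqrt(23)

2*sqrt(368) = 8*sqrt(23); 3*sqrt(368) = 12*sqrt(23); 4*sqrt(207) = 12*sqrt(23); 2*sqrt(368) = 8*sqrt(23)
Combine: (-8 - 12 - 12 - 8)·sqrt(23) = -40*sqrt(23)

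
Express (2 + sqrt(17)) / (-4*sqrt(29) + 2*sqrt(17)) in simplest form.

Multiply numerator and denominator by 2*sqrt(17) + 4*sqrt(29).
Denominator becomes -396; numerator becomes 4*sqrt(17) + 34 + 8*sqrt(29) + 4*sqrt(493).

(-2*sqrt(493) - 4*sqrt(29) - 17 - 2*sqrt(17))/198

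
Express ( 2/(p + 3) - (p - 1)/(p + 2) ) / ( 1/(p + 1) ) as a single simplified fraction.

Numerator: 2/(p + 3) - (p - 1)/(p + 2) = (-p^2 + 7)/(p^2 + 5*p + 6)
Denominator: 1/(p + 1) = 1/(p + 1)
Divide: ((-p^2 + 7)/(p^2 + 5*p + 6)) · (p + 1) = (-p^3 - p^2 + 7*p + 7)/(p^2 + 5*p + 6)

(-p^3 - p^2 + 7*p + 7)/(p^2 + 5*p + 6)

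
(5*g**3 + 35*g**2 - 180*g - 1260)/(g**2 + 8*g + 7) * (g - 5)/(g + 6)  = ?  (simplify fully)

(5*g**2 - 55*g + 150)/(g + 1)

Factor: 5*g**3 + 35*g**2 - 180*g - 1260 = 5*(g + 7)*(g + 6)*(g - 6);  g**2 + 8*g + 7 = (g + 1)*(g + 7)
Cancel the common factors (g + 7), (g + 6).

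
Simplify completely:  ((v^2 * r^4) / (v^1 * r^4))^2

Inside the bracket: v^1
Raise to the power 2: v^2

v^2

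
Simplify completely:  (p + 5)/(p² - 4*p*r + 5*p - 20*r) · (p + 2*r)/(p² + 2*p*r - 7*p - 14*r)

1/(p² - 4*p*r - 7*p + 28*r)

Factor: p² - 4*p*r + 5*p - 20*r = (p + 5)·(p - 4*r);  p² + 2*p*r - 7*p - 14*r = (p + 2*r)·(p - 7)
Cancel the common factors (p + 2*r), (p + 5).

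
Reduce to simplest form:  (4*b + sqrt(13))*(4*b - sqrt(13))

16*b**2 - 13

(4*b)**2 - (sqrt(13))**2 = 16*b**2 - 13.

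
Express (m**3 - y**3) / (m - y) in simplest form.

m**2 + m*y + y**2

Apply the difference-of-cubes factorisation and cancel (m - y).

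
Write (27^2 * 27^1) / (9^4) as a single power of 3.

3^1

27^2 = 3^6; 27^1 = 3^3; 9^4 = 3^8
Combine exponents: 3^1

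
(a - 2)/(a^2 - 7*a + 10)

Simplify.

1/(a - 5)

Factor: a^2 - 7*a + 10 = (a - 5)*(a - 2)
Cancel the common factor (a - 2).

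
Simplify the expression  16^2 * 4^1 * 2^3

2^13

16^2 = 2^8; 4^1 = 2^2; 2^3 = 2^3
Combine exponents: 2^13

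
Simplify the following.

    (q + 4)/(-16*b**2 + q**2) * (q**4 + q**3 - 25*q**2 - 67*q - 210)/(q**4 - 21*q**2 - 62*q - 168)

Factor: -16*b**2 + q**2 = (-4*b + q)*(4*b + q);  q**4 + q**3 - 25*q**2 - 67*q - 210 = (q + 5)*(q**2 + 2*q + 7)*(q - 6);  q**4 - 21*q**2 - 62*q - 168 = (q**2 + 2*q + 7)*(q + 4)*(q - 6)
Cancel the common factors (q**2 + 2*q + 7), (q - 6), (q + 4).

(q + 5)/(-16*b**2 + q**2)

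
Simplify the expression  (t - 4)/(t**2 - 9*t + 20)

1/(t - 5)

Factor: t**2 - 9*t + 20 = (t - 5)*(t - 4)
Cancel the common factor (t - 4).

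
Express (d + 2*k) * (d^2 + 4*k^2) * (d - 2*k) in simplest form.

Telescope via difference of squares: (d+(2*k))(d-(2*k)) = d^2 - 4*k^2, then repeat with the next factor.

d^4 - 16*k^4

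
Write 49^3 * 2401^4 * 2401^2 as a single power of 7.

7^30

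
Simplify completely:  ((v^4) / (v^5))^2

Inside the bracket: (v^-1)
Raise to the power 2: (v^-2)

v^(-2)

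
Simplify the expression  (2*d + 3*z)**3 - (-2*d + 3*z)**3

16*d**3 + 108*d*z**2

Only the odd-power cross terms survive.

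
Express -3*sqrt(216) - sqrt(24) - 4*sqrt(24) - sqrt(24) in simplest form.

-30*sqrt(6)

3*sqrt(216) = 18*sqrt(6); sqrt(24) = 2*sqrt(6); 4*sqrt(24) = 8*sqrt(6); sqrt(24) = 2*sqrt(6)
Combine: (-18 - 2 - 8 - 2)·sqrt(6) = -30*sqrt(6)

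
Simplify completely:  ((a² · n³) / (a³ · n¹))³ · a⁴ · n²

a*n⁸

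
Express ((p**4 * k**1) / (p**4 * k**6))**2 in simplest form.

Inside the bracket: (k**-5)
Raise to the power 2: (k**-10)

k**(-10)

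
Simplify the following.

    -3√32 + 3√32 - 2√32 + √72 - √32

-6*√2

3√32 = 12*√2; 3√32 = 12*√2; 2√32 = 8*√2; √72 = 6*√2; √32 = 4*√2
Combine: (-12 + 12 - 8 + 6 - 4)·√2 = -6*√2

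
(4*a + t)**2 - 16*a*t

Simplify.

(4*a - t)**2

After expansion: 16*a**2 - 8*a*t + t**2 — a perfect-square trinomial.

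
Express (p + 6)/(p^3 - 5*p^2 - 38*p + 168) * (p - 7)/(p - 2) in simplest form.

Factor: p^3 - 5*p^2 - 38*p + 168 = (p - 7)*(p + 6)*(p - 4)
Cancel the common factors (p + 6), (p - 7).

1/(p^2 - 6*p + 8)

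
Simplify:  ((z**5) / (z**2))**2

Inside the bracket: z**3
Raise to the power 2: z**6

z**6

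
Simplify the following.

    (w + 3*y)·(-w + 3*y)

-w² + 9*y²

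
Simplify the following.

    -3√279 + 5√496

11*√31

3√279 = 9*√31; 5√496 = 20*√31
Combine: (-9 + 20)·√31 = 11*√31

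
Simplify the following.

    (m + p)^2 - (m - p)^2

4*m*p

Binomially expand both and collect terms in m, p.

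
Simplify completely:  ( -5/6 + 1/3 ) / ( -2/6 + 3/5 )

-15/8

Numerator: -5/6 + 1/3 = -1/2
Denominator: -2/6 + 3/5 = 4/15
Divide: (-1/2) · (15/4) = -15/8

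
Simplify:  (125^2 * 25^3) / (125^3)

5^3

125^2 = 5^6; 25^3 = 5^6; 125^3 = 5^9
Combine exponents: 5^3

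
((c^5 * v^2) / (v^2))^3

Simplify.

Inside the bracket: c^5
Raise to the power 3: c^15

c^15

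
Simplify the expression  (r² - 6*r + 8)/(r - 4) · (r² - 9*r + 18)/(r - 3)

r² - 8*r + 12

Factor: r² - 6*r + 8 = (r - 4)·(r - 2);  r² - 9*r + 18 = (r - 3)·(r - 6)
Cancel the common factors (r - 4), (r - 3).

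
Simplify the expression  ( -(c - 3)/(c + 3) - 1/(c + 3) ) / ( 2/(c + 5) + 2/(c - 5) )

(-c³ + 2*c² + 25*c - 50)/(4*c² + 12*c)

Numerator: -(c - 3)/(c + 3) - 1/(c + 3) = (-c + 2)/(c + 3)
Denominator: 2/(c + 5) + 2/(c - 5) = 4*c/(c² - 25)
Divide: ((-c + 2)/(c + 3)) · ((c² - 25)/(4*c)) = (-c³ + 2*c² + 25*c - 50)/(4*c² + 12*c)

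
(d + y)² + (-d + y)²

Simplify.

Only the even-power cross terms survive.

2*d² + 2*y²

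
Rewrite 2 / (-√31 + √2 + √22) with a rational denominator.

(14*√31 + 22*√22 + 102*√2 + 8*√341)/127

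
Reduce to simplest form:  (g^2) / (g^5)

g^(-3)

Quotient: (g^-3)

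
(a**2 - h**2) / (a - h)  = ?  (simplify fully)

a + h

Difference of squares: factor out (a - h).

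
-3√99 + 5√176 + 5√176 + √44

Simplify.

33*√11

3√99 = 9*√11; 5√176 = 20*√11; 5√176 = 20*√11; √44 = 2*√11
Combine: (-9 + 20 + 20 + 2)·√11 = 33*√11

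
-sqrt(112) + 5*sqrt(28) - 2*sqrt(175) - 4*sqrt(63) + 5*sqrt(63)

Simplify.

sqrt(112) = 4*sqrt(7); 5*sqrt(28) = 10*sqrt(7); 2*sqrt(175) = 10*sqrt(7); 4*sqrt(63) = 12*sqrt(7); 5*sqrt(63) = 15*sqrt(7)
Combine: (-4 + 10 - 10 - 12 + 15)·sqrt(7) = -sqrt(7)

-sqrt(7)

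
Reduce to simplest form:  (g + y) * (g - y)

g^2 - y^2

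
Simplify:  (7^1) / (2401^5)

7^(-19)

7^1 = 7^1; 2401^5 = 7^20
Combine exponents: 7^(-19)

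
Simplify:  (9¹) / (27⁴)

9¹ = 3^2; 27⁴ = 3^12
Combine exponents: 3^(-10)

3^(-10)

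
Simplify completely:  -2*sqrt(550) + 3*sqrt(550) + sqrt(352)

2*sqrt(550) = 10*sqrt(22); 3*sqrt(550) = 15*sqrt(22); sqrt(352) = 4*sqrt(22)
Combine: (-10 + 15 + 4)·sqrt(22) = 9*sqrt(22)

9*sqrt(22)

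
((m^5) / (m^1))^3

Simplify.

m^12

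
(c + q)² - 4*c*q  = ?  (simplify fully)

(c - q)²

Expand the square and combine the 4*c*q term.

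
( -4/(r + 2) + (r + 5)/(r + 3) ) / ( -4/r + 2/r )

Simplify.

(-r³ - 3*r² + 2*r)/(2*r² + 10*r + 12)

Numerator: -4/(r + 2) + (r + 5)/(r + 3) = (r² + 3*r - 2)/(r² + 5*r + 6)
Denominator: -4/r + 2/r = -2/r
Divide: ((r² + 3*r - 2)/(r² + 5*r + 6)) · (-r/2) = (-r³ - 3*r² + 2*r)/(2*r² + 10*r + 12)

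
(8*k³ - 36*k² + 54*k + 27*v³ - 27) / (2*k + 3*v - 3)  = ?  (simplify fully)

4*k² - 6*k*v - 12*k + 9*v² + 9*v + 9

Factor as (a+b)(a^2-ab+b^2) with a=(3*v), b=(2*k - 3).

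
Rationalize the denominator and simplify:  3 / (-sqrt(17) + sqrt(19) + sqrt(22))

(-36*sqrt(17) + 21*sqrt(22) + 30*sqrt(19) + 3*sqrt(7106))/548

Group as (sqrt(19) + sqrt(22)) - sqrt(17); multiply by (sqrt(19) + sqrt(22)) + sqrt(17), then rationalise the remaining surd.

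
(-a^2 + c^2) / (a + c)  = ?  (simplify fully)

Factor c^2 - a^2 and cancel (a + c).

-a + c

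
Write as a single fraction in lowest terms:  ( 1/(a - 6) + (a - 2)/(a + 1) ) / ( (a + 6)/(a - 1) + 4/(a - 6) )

(a³ - 8*a² + 20*a - 13)/(a³ + 5*a² - 36*a - 40)

Numerator: 1/(a - 6) + (a - 2)/(a + 1) = (a² - 7*a + 13)/(a² - 5*a - 6)
Denominator: (a + 6)/(a - 1) + 4/(a - 6) = (a² + 4*a - 40)/(a² - 7*a + 6)
Divide: ((a² - 7*a + 13)/(a² - 5*a - 6)) · ((a² - 7*a + 6)/(a² + 4*a - 40)) = (a³ - 8*a² + 20*a - 13)/(a³ + 5*a² - 36*a - 40)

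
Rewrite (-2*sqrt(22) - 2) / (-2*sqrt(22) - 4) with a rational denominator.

Multiply numerator and denominator by -4 + 2*sqrt(22).
Denominator becomes -72; numerator becomes -80 + 4*sqrt(22).

(-sqrt(22) + 20)/18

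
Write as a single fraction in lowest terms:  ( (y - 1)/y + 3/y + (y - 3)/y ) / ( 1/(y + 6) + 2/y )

(2*y^2 + 11*y - 6)/(3*y + 12)

Numerator: (y - 1)/y + 3/y + (y - 3)/y = (2*y - 1)/y
Denominator: 1/(y + 6) + 2/y = (3*y + 12)/(y^2 + 6*y)
Divide: ((2*y - 1)/y) · ((y^2 + 6*y)/(3*y + 12)) = (2*y^2 + 11*y - 6)/(3*y + 12)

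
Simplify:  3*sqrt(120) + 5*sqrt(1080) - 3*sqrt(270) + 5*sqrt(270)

3*sqrt(120) = 6*sqrt(30); 5*sqrt(1080) = 30*sqrt(30); 3*sqrt(270) = 9*sqrt(30); 5*sqrt(270) = 15*sqrt(30)
Combine: (6 + 30 - 9 + 15)·sqrt(30) = 42*sqrt(30)

42*sqrt(30)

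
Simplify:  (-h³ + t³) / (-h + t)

t^3 - h^3 = (-h + t)(h² + h*t + t²).

h² + h*t + t²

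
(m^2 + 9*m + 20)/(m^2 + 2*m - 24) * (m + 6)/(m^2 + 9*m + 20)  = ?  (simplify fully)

1/(m - 4)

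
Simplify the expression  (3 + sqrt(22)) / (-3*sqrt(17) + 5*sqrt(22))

(9*sqrt(17) + 3*sqrt(374) + 15*sqrt(22) + 110)/397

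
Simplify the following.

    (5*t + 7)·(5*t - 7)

Product of conjugates: (P+Q)(P-Q) = P^2 - Q^2.

25*t² - 49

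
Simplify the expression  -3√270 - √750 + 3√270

-5*√30

3√270 = 9*√30; √750 = 5*√30; 3√270 = 9*√30
Combine: (-9 - 5 + 9)·√30 = -5*√30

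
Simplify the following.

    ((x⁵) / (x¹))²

Inside the bracket: x⁴
Raise to the power 2: x⁸

x⁸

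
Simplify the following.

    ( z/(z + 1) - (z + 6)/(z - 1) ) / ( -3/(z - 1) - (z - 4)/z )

(8*z^2 + 6*z)/(z^3 - z^2 + 2*z + 4)

Numerator: z/(z + 1) - (z + 6)/(z - 1) = (-8*z - 6)/(z^2 - 1)
Denominator: -3/(z - 1) - (z - 4)/z = (-z^2 + 2*z - 4)/(z^2 - z)
Divide: ((-8*z - 6)/(z^2 - 1)) · ((z^2 - z)/(-z^2 + 2*z - 4)) = (8*z^2 + 6*z)/(z^3 - z^2 + 2*z + 4)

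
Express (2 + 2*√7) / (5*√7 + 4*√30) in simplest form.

Multiply numerator and denominator by -4*√30 + 5*√7.
Denominator becomes -305; numerator becomes -8*√210 - 8*√30 + 10*√7 + 70.

(-70 - 10*√7 + 8*√30 + 8*√210)/305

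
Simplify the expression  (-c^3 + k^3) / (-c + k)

c^2 + c*k + k^2

Apply the difference-of-cubes factorisation and cancel (-c + k).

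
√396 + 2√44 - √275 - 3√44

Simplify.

√396 = 6*√11; 2√44 = 4*√11; √275 = 5*√11; 3√44 = 6*√11
Combine: (6 + 4 - 5 - 6)·√11 = -√11

-√11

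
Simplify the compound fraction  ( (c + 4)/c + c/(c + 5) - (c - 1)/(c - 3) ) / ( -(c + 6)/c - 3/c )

(-c^3 + c^2 + 2*c + 60)/(c^3 + 11*c^2 + 3*c - 135)

Numerator: (c + 4)/c + c/(c + 5) - (c - 1)/(c - 3) = (c^3 - c^2 - 2*c - 60)/(c^3 + 2*c^2 - 15*c)
Denominator: -(c + 6)/c - 3/c = (-c - 9)/c
Divide: ((c^3 - c^2 - 2*c - 60)/(c^3 + 2*c^2 - 15*c)) · (c/(-c - 9)) = (-c^3 + c^2 + 2*c + 60)/(c^3 + 11*c^2 + 3*c - 135)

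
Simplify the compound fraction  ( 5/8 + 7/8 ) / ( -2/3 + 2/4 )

Numerator: 5/8 + 7/8 = 3/2
Denominator: -2/3 + 2/4 = -1/6
Divide: (3/2) · (-6) = -9

-9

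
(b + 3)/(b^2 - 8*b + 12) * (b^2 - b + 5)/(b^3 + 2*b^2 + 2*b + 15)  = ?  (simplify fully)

Factor: b^2 - 8*b + 12 = (b - 6)*(b - 2);  b^3 + 2*b^2 + 2*b + 15 = (b + 3)*(b^2 - b + 5)
Cancel the common factors (b^2 - b + 5), (b + 3).

1/(b^2 - 8*b + 12)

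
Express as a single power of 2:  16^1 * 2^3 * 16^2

2^15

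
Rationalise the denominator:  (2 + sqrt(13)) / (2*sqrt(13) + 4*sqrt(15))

Multiply numerator and denominator by -4*sqrt(15) + 2*sqrt(13).
Denominator becomes -188; numerator becomes -4*sqrt(195) - 8*sqrt(15) + 4*sqrt(13) + 26.

(-13 - 2*sqrt(13) + 4*sqrt(15) + 2*sqrt(195))/94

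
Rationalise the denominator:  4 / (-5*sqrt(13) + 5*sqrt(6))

(-4*sqrt(13) - 4*sqrt(6))/35

Multiply numerator and denominator by 5*sqrt(6) + 5*sqrt(13).
Denominator becomes -175; numerator becomes 20*sqrt(6) + 20*sqrt(13).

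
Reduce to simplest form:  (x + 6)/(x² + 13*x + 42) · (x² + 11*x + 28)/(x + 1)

(x + 4)/(x + 1)

Factor: x² + 13*x + 42 = (x + 6)·(x + 7);  x² + 11*x + 28 = (x + 4)·(x + 7)
Cancel the common factors (x + 7), (x + 6).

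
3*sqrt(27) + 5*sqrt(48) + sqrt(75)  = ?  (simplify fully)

3*sqrt(27) = 9*sqrt(3); 5*sqrt(48) = 20*sqrt(3); sqrt(75) = 5*sqrt(3)
Combine: (9 + 20 + 5)·sqrt(3) = 34*sqrt(3)

34*sqrt(3)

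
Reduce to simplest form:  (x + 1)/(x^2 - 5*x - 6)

Factor: x^2 - 5*x - 6 = (x + 1)*(x - 6)
Cancel the common factor (x + 1).

1/(x - 6)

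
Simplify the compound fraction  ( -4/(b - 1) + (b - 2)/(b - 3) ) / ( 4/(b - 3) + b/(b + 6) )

(b^3 - b^2 - 28*b + 84)/(b^3 + 23*b - 24)

Numerator: -4/(b - 1) + (b - 2)/(b - 3) = (b^2 - 7*b + 14)/(b^2 - 4*b + 3)
Denominator: 4/(b - 3) + b/(b + 6) = (b^2 + b + 24)/(b^2 + 3*b - 18)
Divide: ((b^2 - 7*b + 14)/(b^2 - 4*b + 3)) · ((b^2 + 3*b - 18)/(b^2 + b + 24)) = (b^3 - b^2 - 28*b + 84)/(b^3 + 23*b - 24)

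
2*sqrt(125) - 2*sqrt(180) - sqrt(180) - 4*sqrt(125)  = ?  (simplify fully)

-28*sqrt(5)

2*sqrt(125) = 10*sqrt(5); 2*sqrt(180) = 12*sqrt(5); sqrt(180) = 6*sqrt(5); 4*sqrt(125) = 20*sqrt(5)
Combine: (10 - 12 - 6 - 20)·sqrt(5) = -28*sqrt(5)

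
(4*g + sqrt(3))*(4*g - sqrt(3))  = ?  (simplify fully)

16*g**2 - 3

(4*g)**2 - (sqrt(3))**2 = 16*g**2 - 3.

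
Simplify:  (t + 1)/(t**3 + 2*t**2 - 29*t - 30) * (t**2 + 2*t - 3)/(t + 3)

(t - 1)/(t**2 + t - 30)

Factor: t**3 + 2*t**2 - 29*t - 30 = (t - 5)*(t + 1)*(t + 6);  t**2 + 2*t - 3 = (t + 3)*(t - 1)
Cancel the common factors (t + 1), (t + 3).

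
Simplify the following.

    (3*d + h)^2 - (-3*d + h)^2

Binomially expand both and collect terms in h, (3*d).

12*d*h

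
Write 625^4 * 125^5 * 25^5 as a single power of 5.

5^41

625^4 = 5^16; 125^5 = 5^15; 25^5 = 5^10
Combine exponents: 5^41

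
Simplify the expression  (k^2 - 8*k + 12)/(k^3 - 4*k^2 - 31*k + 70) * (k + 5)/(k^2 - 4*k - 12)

1/(k^2 - 5*k - 14)

Factor: k^2 - 8*k + 12 = (k - 6)*(k - 2);  k^3 - 4*k^2 - 31*k + 70 = (k + 5)*(k - 7)*(k - 2);  k^2 - 4*k - 12 = (k + 2)*(k - 6)
Cancel the common factors (k - 2), (k - 6), (k + 5).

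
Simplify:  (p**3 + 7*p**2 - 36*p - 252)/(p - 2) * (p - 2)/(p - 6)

p**2 + 13*p + 42

Factor: p**3 + 7*p**2 - 36*p - 252 = (p - 6)*(p + 7)*(p + 6)
Cancel the common factors (p - 2), (p - 6).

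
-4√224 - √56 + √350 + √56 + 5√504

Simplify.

4√224 = 16*√14; √56 = 2*√14; √350 = 5*√14; √56 = 2*√14; 5√504 = 30*√14
Combine: (-16 - 2 + 5 + 2 + 30)·√14 = 19*√14

19*√14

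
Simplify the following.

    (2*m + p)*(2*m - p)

4*m^2 - p^2

Difference of squares with P = 2*m, Q = p.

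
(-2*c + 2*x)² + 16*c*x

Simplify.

4*(c + x)²

Expanding gives 4*c² + 8*c*x + 4*x², a perfect square.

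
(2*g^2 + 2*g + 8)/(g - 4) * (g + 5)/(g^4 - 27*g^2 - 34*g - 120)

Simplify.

Factor: 2*g^2 + 2*g + 8 = 2*(g^2 + g + 4);  g^4 - 27*g^2 - 34*g - 120 = (g^2 + g + 4)*(g + 5)*(g - 6)
Cancel the common factors (g^2 + g + 4), (g + 5).

2/(g^2 - 10*g + 24)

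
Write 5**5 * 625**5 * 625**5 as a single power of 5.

5**45

5**5 = 5**5; 625**5 = 5**20; 625**5 = 5**20
Combine exponents: 5**45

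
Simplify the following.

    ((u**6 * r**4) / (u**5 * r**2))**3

r**6*u**3

Inside the bracket: u**1 * r**2
Raise to the power 3: u**3 * r**6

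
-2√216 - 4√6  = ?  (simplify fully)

-16*√6

2√216 = 12*√6; 4√6 = 4*√6
Combine: (-12 - 4)·√6 = -16*√6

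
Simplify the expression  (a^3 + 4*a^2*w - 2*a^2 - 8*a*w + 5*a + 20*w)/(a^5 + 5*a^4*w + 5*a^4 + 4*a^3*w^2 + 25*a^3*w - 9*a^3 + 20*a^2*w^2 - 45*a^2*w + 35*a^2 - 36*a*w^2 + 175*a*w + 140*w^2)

1/(a^2 + a*w + 7*a + 7*w)

Factor: a^3 + 4*a^2*w - 2*a^2 - 8*a*w + 5*a + 20*w = (a + 4*w)*(a^2 - 2*a + 5);  a^5 + 5*a^4*w + 5*a^4 + 4*a^3*w^2 + 25*a^3*w - 9*a^3 + 20*a^2*w^2 - 45*a^2*w + 35*a^2 - 36*a*w^2 + 175*a*w + 140*w^2 = (a + 4*w)*(a + w)*(a^2 - 2*a + 5)*(a + 7)
Cancel the common factors (a^2 - 2*a + 5), (a + 4*w).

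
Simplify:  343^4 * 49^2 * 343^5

343^4 = 7^12; 49^2 = 7^4; 343^5 = 7^15
Combine exponents: 7^31

7^31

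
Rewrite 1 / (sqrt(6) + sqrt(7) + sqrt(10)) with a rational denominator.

(-4*sqrt(105) + 3*sqrt(10) + 9*sqrt(7) + 11*sqrt(6))/159

Group as (sqrt(7) + sqrt(10)) + sqrt(6); multiply by (sqrt(7) + sqrt(10)) - sqrt(6), then rationalise the remaining surd.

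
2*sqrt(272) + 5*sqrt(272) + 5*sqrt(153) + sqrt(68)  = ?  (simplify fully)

2*sqrt(272) = 8*sqrt(17); 5*sqrt(272) = 20*sqrt(17); 5*sqrt(153) = 15*sqrt(17); sqrt(68) = 2*sqrt(17)
Combine: (8 + 20 + 15 + 2)·sqrt(17) = 45*sqrt(17)

45*sqrt(17)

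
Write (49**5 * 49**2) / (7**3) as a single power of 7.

49**5 = 7**10; 49**2 = 7**4; 7**3 = 7**3
Combine exponents: 7**11

7**11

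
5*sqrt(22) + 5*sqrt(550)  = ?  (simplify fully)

5*sqrt(22) = 5*sqrt(22); 5*sqrt(550) = 25*sqrt(22)
Combine: (5 + 25)·sqrt(22) = 30*sqrt(22)

30*sqrt(22)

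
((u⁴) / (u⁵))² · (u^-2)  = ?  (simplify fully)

Inside the bracket: (u^-1)
Raise to the power 2: (u^-2)
Multiply by (u^-2): add exponents.

u^(-4)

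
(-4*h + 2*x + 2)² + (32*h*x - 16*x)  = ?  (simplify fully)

4*(2*h + x - 1)²

Expand the square and combine the (32*h*x - 16*x) term.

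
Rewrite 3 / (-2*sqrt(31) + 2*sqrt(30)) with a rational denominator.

Multiply numerator and denominator by 2*sqrt(30) + 2*sqrt(31).
Denominator becomes -4; numerator becomes 6*sqrt(30) + 6*sqrt(31).

(-3*sqrt(31) - 3*sqrt(30))/2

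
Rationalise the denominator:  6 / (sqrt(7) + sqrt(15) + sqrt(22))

(-sqrt(2310) + 7*sqrt(15) + 15*sqrt(7))/35

Group as (sqrt(15) + sqrt(22)) + sqrt(7); multiply by (sqrt(15) + sqrt(22)) - sqrt(7), then rationalise the remaining surd.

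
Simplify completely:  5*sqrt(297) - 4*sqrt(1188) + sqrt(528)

5*sqrt(297) = 15*sqrt(33); 4*sqrt(1188) = 24*sqrt(33); sqrt(528) = 4*sqrt(33)
Combine: (15 - 24 + 4)·sqrt(33) = -5*sqrt(33)

-5*sqrt(33)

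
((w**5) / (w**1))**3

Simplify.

w**12

Inside the bracket: w**4
Raise to the power 3: w**12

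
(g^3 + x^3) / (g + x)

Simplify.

g^2 - g*x + x^2

Apply the sum-of-cubes factorisation and cancel (g + x).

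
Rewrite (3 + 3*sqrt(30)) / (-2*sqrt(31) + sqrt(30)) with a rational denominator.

Multiply numerator and denominator by sqrt(30) + 2*sqrt(31).
Denominator becomes -94; numerator becomes 3*sqrt(30) + 6*sqrt(31) + 90 + 6*sqrt(930).

(-6*sqrt(930) - 90 - 6*sqrt(31) - 3*sqrt(30))/94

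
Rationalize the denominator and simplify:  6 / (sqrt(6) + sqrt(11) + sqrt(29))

(-sqrt(1914) - 6*sqrt(29) + 12*sqrt(11) + 17*sqrt(6))/10

Group as (sqrt(6) + sqrt(11)) + sqrt(29); multiply by (sqrt(6) + sqrt(11)) - sqrt(29), then rationalise the remaining surd.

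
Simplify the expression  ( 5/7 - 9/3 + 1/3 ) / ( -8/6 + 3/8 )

Numerator: 5/7 - 9/3 + 1/3 = -41/21
Denominator: -8/6 + 3/8 = -23/24
Divide: (-41/21) · (-24/23) = 328/161

328/161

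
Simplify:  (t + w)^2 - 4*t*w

(t - w)^2

Expanding gives t^2 - 2*t*w + w^2, a perfect square.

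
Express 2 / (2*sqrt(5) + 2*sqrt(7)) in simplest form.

(-sqrt(5) + sqrt(7))/2

Multiply numerator and denominator by -2*sqrt(7) + 2*sqrt(5).
Denominator becomes -8; numerator becomes -4*sqrt(7) + 4*sqrt(5).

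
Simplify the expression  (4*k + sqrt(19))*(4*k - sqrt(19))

Difference of squares with P = 4*k, Q = sqrt(19).

16*k^2 - 19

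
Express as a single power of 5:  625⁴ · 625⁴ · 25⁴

5^40

625⁴ = 5^16; 625⁴ = 5^16; 25⁴ = 5^8
Combine exponents: 5^40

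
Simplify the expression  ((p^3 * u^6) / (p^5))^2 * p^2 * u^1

Inside the bracket: (p^-2) * u^6
Raise to the power 2: (p^-4) * u^12
Multiply by p^2 * u^1: add exponents.

u^13/p^2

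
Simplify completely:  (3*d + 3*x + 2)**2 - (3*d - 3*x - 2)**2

Only the odd-power cross terms survive.

12*d*(3*x + 2)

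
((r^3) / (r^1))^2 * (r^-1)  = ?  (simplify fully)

r^3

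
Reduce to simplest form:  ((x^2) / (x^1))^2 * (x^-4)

x^(-2)

Inside the bracket: x^1
Raise to the power 2: x^2
Multiply by (x^-4): add exponents.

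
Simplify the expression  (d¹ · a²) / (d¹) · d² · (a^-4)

d²/a²

Quotient: a²
Multiply by d² · (a^-4): add exponents.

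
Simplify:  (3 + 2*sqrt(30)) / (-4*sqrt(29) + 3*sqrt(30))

Multiply numerator and denominator by 3*sqrt(30) + 4*sqrt(29).
Denominator becomes -194; numerator becomes 9*sqrt(30) + 12*sqrt(29) + 180 + 8*sqrt(870).

(-8*sqrt(870) - 180 - 12*sqrt(29) - 9*sqrt(30))/194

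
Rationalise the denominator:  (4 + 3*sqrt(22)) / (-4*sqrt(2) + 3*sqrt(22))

Multiply numerator and denominator by 4*sqrt(2) + 3*sqrt(22).
Denominator becomes 166; numerator becomes 16*sqrt(2) + 12*sqrt(22) + 24*sqrt(11) + 198.

(8*sqrt(2) + 6*sqrt(22) + 12*sqrt(11) + 99)/83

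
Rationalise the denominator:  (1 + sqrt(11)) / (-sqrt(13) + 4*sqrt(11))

Multiply numerator and denominator by sqrt(13) + 4*sqrt(11).
Denominator becomes 163; numerator becomes sqrt(13) + sqrt(143) + 4*sqrt(11) + 44.

(sqrt(13) + sqrt(143) + 4*sqrt(11) + 44)/163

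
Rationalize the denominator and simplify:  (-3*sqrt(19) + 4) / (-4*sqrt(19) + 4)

Multiply numerator and denominator by 4 + 4*sqrt(19).
Denominator becomes -288; numerator becomes -212 + 4*sqrt(19).

(-sqrt(19) + 53)/72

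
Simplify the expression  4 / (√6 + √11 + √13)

(-√858 + 2*√13 + 4*√11 + 9*√6)/31

Group as (√6 + √11) + √13; multiply by (√6 + √11) - √13, then rationalise the remaining surd.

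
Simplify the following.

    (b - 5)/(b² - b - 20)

1/(b + 4)

Factor: b² - b - 20 = (b + 4)·(b - 5)
Cancel the common factor (b - 5).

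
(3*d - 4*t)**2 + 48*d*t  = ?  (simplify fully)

(3*d + 4*t)**2

After expansion: 9*d**2 + 24*d*t + 16*t**2 — a perfect-square trinomial.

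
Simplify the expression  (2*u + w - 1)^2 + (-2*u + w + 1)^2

8*u^2 - 8*u + 2*w^2 + 2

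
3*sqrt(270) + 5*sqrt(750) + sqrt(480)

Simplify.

38*sqrt(30)

3*sqrt(270) = 9*sqrt(30); 5*sqrt(750) = 25*sqrt(30); sqrt(480) = 4*sqrt(30)
Combine: (9 + 25 + 4)·sqrt(30) = 38*sqrt(30)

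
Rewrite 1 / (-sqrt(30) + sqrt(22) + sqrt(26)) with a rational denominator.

(-9*sqrt(30) + 13*sqrt(26) + 17*sqrt(22) + 2*sqrt(4290))/982

Group as (sqrt(22) + sqrt(26)) - sqrt(30); multiply by (sqrt(22) + sqrt(26)) + sqrt(30), then rationalise the remaining surd.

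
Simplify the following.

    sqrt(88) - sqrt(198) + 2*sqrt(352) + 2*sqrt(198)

13*sqrt(22)

sqrt(88) = 2*sqrt(22); sqrt(198) = 3*sqrt(22); 2*sqrt(352) = 8*sqrt(22); 2*sqrt(198) = 6*sqrt(22)
Combine: (2 - 3 + 8 + 6)·sqrt(22) = 13*sqrt(22)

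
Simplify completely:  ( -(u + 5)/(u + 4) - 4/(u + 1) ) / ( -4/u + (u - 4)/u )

(-u³ - 10*u² - 21*u)/(u³ - 3*u² - 36*u - 32)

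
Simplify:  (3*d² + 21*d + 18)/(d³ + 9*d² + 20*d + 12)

Factor: 3*d² + 21*d + 18 = 3·(d + 6)·(d + 1);  d³ + 9*d² + 20*d + 12 = (d + 2)·(d + 6)·(d + 1)
Cancel the common factors (d + 6), (d + 1).

3/(d + 2)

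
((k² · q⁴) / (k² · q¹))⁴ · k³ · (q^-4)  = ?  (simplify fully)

Inside the bracket: q³
Raise to the power 4: q^12
Multiply by k³ · (q^-4): add exponents.

k³*q⁸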